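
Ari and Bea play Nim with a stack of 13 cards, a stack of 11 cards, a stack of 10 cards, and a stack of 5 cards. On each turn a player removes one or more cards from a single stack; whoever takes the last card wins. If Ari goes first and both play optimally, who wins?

Ari wins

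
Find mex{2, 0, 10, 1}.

The values 0, 1, 2 are all present; 3 is the first non-negative integer missing from the set.

3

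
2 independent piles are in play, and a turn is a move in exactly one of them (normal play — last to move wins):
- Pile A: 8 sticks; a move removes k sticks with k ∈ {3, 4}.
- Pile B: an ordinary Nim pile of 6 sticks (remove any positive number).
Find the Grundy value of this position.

6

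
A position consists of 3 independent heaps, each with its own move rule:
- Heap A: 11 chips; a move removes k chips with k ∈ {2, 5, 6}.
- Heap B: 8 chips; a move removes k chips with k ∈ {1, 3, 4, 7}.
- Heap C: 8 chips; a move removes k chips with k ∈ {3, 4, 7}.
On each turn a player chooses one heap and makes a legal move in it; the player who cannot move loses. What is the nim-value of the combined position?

2

Grundy values for heap A (subtraction set {2, 5, 6}):
g(0) = mex{} = 0
g(1) = mex{} = 0
g(2) = mex{0} = 1
g(3) = mex{0} = 1
g(4) = mex{1} = 0
g(5) = mex{0,1} = 2
g(6) = mex{0} = 1
g(7) = mex{0,1,2} = 3
g(8) = mex{1} = 0
g(9) = mex{0,1,3} = 2
g(10) = mex{0,2} = 1
g(11) = mex{1,2} = 0
So g(11) = 0.
Build the Grundy sequence for heap B with g(k) = mex{g(k−s) : s ∈ {1, 3, 4, 7}, s ≤ k}:
g(0) = mex{} = 0
g(1) = mex{0} = 1
g(2) = mex{1} = 0
g(3) = mex{0} = 1
g(4) = mex{0,1} = 2
g(5) = mex{0,1,2} = 3
g(6) = mex{0,1,3} = 2
g(7) = mex{0,1,2} = 3
g(8) = mex{1,2,3} = 0
So g(8) = 0.
Grundy values for heap C (subtraction set {3, 4, 7}):
k:     0  1  2  3  4  5  6  7  8
g(k):  0  0  0  1  1  1  2  2  2
So g(8) = 2.
By the Sprague-Grundy theorem, the Grundy value of a sum of independent games is the XOR of the component values.
Combined value = 0 XOR 0 XOR 2 = 2.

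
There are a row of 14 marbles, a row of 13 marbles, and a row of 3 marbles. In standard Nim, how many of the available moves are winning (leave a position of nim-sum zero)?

0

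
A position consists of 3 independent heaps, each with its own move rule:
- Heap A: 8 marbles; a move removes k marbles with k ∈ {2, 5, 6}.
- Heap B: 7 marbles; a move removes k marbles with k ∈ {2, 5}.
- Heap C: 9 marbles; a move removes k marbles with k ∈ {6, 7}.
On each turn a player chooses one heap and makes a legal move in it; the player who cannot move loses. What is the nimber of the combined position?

1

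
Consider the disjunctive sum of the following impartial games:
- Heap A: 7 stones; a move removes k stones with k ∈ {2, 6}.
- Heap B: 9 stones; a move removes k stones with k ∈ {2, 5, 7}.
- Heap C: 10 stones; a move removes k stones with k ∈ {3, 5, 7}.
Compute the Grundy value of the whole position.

3

Grundy values for heap A (subtraction set {2, 6}):
k:     0  1  2  3  4  5  6  7
g(k):  0  0  1  1  0  0  1  1
So g(7) = 1.
For heap B, compute g(0), g(1), … with moves {2, 5, 7}:
k:     0  1  2  3  4  5  6  7  8  9
g(k):  0  0  1  1  0  2  1  3  2  2
So g(9) = 2.
Build the Grundy sequence for heap C with g(k) = mex{g(k−s) : s ∈ {3, 5, 7}, s ≤ k}:
g(0) = mex{} = 0
g(1) = mex{} = 0
g(2) = mex{} = 0
g(3) = mex{0} = 1
g(4) = mex{0} = 1
g(5) = mex{0} = 1
g(6) = mex{0,1} = 2
g(7) = mex{0,1} = 2
g(8) = mex{0,1} = 2
g(9) = mex{0,1,2} = 3
g(10) = mex{1,2} = 0
So g(10) = 0.
The value of a disjunctive sum is the nim-sum of the parts.
Combined value = 1 ⊕ 2 ⊕ 0 = 3.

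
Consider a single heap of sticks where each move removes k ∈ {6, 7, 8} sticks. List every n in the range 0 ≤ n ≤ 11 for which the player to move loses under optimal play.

0, 1, 2, 3, 4, 5

Compute g(0), g(1), … for moves {6, 7, 8}:
g(0) = mex{} = 0
g(1) = mex{} = 0
g(2) = mex{} = 0
g(3) = mex{} = 0
g(4) = mex{} = 0
g(5) = mex{} = 0
g(6) = mex{0} = 1
g(7) = mex{0} = 1
g(8) = mex{0} = 1
g(9) = mex{0} = 1
g(10) = mex{0} = 1
g(11) = mex{0} = 1
The P-positions (g = 0) in 0..11 are 0, 1, 2, 3, 4, 5.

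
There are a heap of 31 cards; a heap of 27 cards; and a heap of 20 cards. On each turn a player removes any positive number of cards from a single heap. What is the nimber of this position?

16

Bitwise XOR of the heap sizes:
  11111  (31)
  11011  (27)
  10100  (20)
  -----
  10000  (16)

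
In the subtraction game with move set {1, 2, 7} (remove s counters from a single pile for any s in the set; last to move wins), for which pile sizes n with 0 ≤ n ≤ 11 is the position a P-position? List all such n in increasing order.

0, 3, 6, 9

Grundy values for subtraction set {1, 2, 7}:
g(0) = mex{} = 0
g(1) = mex{0} = 1
g(2) = mex{0,1} = 2
g(3) = mex{1,2} = 0
g(4) = mex{0,2} = 1
g(5) = mex{0,1} = 2
g(6) = mex{1,2} = 0
g(7) = mex{0,2} = 1
g(8) = mex{0,1} = 2
g(9) = mex{1,2} = 0
g(10) = mex{0,2} = 1
g(11) = mex{0,1} = 2
The P-positions (g = 0) in 0..11 are 0, 3, 6, 9.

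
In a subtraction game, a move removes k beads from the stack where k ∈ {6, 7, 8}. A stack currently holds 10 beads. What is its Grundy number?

1

Compute g(0), g(1), … for moves {6, 7, 8}:
g(0) = mex{} = 0
g(1) = mex{} = 0
g(2) = mex{} = 0
g(3) = mex{} = 0
g(4) = mex{} = 0
g(5) = mex{} = 0
g(6) = mex{0} = 1
g(7) = mex{0} = 1
g(8) = mex{0} = 1
g(9) = mex{0} = 1
g(10) = mex{0} = 1
So g(10) = 1.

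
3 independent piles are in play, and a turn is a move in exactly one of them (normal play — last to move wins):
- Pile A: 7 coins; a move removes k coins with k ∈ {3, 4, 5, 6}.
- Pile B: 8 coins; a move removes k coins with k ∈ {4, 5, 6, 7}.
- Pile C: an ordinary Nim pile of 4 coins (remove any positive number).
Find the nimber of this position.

4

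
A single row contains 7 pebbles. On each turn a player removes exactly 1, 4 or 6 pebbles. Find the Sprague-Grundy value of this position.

0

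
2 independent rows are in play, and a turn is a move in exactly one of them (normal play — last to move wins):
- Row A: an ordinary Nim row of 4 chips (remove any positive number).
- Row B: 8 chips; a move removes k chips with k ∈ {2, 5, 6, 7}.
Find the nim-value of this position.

6

Row A is a plain Nim row of size 4, so its Grundy value is 4.
For row B, compute g(0), g(1), … with moves {2, 5, 6, 7}:
k:     0  1  2  3  4  5  6  7  8
g(k):  0  0  1  1  0  2  1  3  2
So g(8) = 2.
The value of a disjunctive sum is the nim-sum of the parts.
Combined value = 4 ⊕ 2 = 6.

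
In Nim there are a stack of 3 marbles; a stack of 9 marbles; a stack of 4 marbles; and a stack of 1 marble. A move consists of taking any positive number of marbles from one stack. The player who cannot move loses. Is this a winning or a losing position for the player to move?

Compute the nim-sum pairwise:
3 XOR 9 = 10
10 XOR 4 = 14
14 XOR 1 = 15
The nim-sum is 15 ≠ 0, so this is an N-position: the player to move can win.

Winning position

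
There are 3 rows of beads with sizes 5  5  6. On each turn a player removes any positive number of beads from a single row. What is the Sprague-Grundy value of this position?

6

Nim-sum: 5 ⊕ 5 ⊕ 6 = 6.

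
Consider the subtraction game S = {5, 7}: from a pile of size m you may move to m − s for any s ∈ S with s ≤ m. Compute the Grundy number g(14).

Compute g(0), g(1), … for moves {5, 7}:
g(0) = mex{} = 0
g(1) = mex{} = 0
g(2) = mex{} = 0
g(3) = mex{} = 0
g(4) = mex{} = 0
g(5) = mex{0} = 1
g(6) = mex{0} = 1
g(7) = mex{0} = 1
g(8) = mex{0} = 1
g(9) = mex{0} = 1
g(10) = mex{0,1} = 2
g(11) = mex{0,1} = 2
g(12) = mex{1} = 0
g(13) = mex{1} = 0
g(14) = mex{1} = 0
So g(14) = 0.

0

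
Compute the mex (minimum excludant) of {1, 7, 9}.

0

0 is not in the set, so the mex is 0.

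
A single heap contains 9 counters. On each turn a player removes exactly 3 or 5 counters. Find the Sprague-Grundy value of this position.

Grundy values for subtraction set {3, 5}:
g(0) = mex{} = 0
g(1) = mex{} = 0
g(2) = mex{} = 0
g(3) = mex{0} = 1
g(4) = mex{0} = 1
g(5) = mex{0} = 1
g(6) = mex{0,1} = 2
g(7) = mex{0,1} = 2
g(8) = mex{1} = 0
g(9) = mex{1,2} = 0
So g(9) = 0.

0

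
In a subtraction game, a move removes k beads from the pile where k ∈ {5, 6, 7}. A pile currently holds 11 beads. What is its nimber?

Compute g(0), g(1), … for moves {5, 6, 7}:
g(0) = mex{} = 0
g(1) = mex{} = 0
g(2) = mex{} = 0
g(3) = mex{} = 0
g(4) = mex{} = 0
g(5) = mex{0} = 1
g(6) = mex{0} = 1
g(7) = mex{0} = 1
g(8) = mex{0} = 1
g(9) = mex{0} = 1
g(10) = mex{0,1} = 2
g(11) = mex{0,1} = 2
So g(11) = 2.

2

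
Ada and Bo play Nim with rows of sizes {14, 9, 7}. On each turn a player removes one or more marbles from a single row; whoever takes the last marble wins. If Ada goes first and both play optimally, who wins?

Bo wins

Compute the nim-sum pairwise:
14 ^ 9 = 7
7 ^ 7 = 0
The nim-sum is 0, so this is a P-position: the player to move is in a losing position under optimal play; Ada is about to move from it and so loses — Bo wins.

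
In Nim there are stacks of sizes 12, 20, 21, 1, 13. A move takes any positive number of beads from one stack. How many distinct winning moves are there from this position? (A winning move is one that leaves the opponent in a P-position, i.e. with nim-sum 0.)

3

Compute the nim-sum pairwise:
12 XOR 20 = 24
24 XOR 21 = 13
13 XOR 1 = 12
12 XOR 13 = 1
The overall nim-sum is X = 1. A stack of size p has a winning move iff p XOR X < p (reduce it to p XOR X).
  12: 12 XOR 1 = 13 ≥ 12 — no move.
  20: 20 XOR 1 = 21 ≥ 20 — no move.
  21: 21 XOR 1 = 20 < 21 — winning move (to 20).
  1: 1 XOR 1 = 0 < 1 — winning move (to 0).
  13: 13 XOR 1 = 12 < 13 — winning move (to 12).
That gives 3 winning moves.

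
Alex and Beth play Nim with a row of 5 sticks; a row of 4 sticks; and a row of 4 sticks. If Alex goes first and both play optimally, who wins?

Alex wins

Write each in binary and XOR column by column:
  101  (5)
  100  (4)
  100  (4)
  ---
  101  (5)
The nim-sum is 5 ≠ 0, so this is an N-position: the player to move can win; Alex has a winning move.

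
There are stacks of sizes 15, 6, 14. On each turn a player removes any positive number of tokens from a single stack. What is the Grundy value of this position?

7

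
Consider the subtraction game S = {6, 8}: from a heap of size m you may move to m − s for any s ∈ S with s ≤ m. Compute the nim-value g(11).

Grundy values for subtraction set {6, 8}:
k:     0  1  2  3  4  5  6  7  8  9 10 11
g(k):  0  0  0  0  0  0  1  1  1  1  1  1
So g(11) = 1.

1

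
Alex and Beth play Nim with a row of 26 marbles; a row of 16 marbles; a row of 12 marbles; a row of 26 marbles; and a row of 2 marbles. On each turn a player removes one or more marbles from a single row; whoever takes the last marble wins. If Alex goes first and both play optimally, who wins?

Alex wins

Nim-sum: 26 ^ 16 ^ 12 ^ 26 ^ 2 = 30.
The nim-sum is 30 ≠ 0, so this is an N-position: the player to move can win; Alex has a winning move.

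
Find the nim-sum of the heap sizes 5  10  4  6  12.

Nim-sum: 5 XOR 10 XOR 4 XOR 6 XOR 12 = 1.

1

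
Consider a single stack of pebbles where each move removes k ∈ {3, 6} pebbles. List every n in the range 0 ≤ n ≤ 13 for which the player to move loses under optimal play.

0, 1, 2, 9, 10, 11

Compute g(0), g(1), … for moves {3, 6}:
k:     0  1  2  3  4  5  6  7  8  9 10 11 12 13
g(k):  0  0  0  1  1  1  2  2  2  0  0  0  1  1
The P-positions (g = 0) in 0..13 are 0, 1, 2, 9, 10, 11.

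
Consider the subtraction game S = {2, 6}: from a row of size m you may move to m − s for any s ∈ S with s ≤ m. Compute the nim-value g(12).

Build the Grundy sequence with g(k) = mex{g(k−s) : s ∈ {2, 6}, s ≤ k}:
g(0) = mex{} = 0
g(1) = mex{} = 0
g(2) = mex{0} = 1
g(3) = mex{0} = 1
g(4) = mex{1} = 0
g(5) = mex{1} = 0
g(6) = mex{0} = 1
g(7) = mex{0} = 1
g(8) = mex{1} = 0
g(9) = mex{1} = 0
g(10) = mex{0} = 1
g(11) = mex{0} = 1
g(12) = mex{1} = 0
So g(12) = 0.

0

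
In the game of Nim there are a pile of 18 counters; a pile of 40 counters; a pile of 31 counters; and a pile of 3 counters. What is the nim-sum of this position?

38

Nim-sum: 18 XOR 40 XOR 31 XOR 3 = 38.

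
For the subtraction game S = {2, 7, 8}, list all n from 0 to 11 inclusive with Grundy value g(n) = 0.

0, 1, 4, 5, 10

Compute g(0), g(1), … for moves {2, 7, 8}:
k:     0  1  2  3  4  5  6  7  8  9 10 11
g(k):  0  0  1  1  0  0  1  1  2  2  0  3
The P-positions (g = 0) in 0..11 are 0, 1, 4, 5, 10.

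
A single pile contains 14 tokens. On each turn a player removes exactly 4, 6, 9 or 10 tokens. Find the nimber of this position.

Compute g(0), g(1), … for moves {4, 6, 9, 10}:
k:     0  1  2  3  4  5  6  7  8  9 10 11 12 13 14
g(k):  0  0  0  0  1  1  1  1  2  2  2  2  3  3  0
So g(14) = 0.

0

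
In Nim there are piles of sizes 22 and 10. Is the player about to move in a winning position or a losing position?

Bitwise XOR of the heap sizes:
  10110  (22)
  01010  (10)
  -----
  11100  (28)
The nim-sum is 28 ≠ 0, so this is an N-position: the player to move can win.

Winning position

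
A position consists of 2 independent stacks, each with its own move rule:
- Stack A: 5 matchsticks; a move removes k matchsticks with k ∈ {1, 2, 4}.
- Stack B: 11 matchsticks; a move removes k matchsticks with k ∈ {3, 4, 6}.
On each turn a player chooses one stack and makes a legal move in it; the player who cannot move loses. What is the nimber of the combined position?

Grundy values for stack A (subtraction set {1, 2, 4}):
g(0) = mex{} = 0
g(1) = mex{0} = 1
g(2) = mex{0,1} = 2
g(3) = mex{1,2} = 0
g(4) = mex{0,2} = 1
g(5) = mex{0,1} = 2
So g(5) = 2.
Build the Grundy sequence for stack B with g(k) = mex{g(k−s) : s ∈ {3, 4, 6}, s ≤ k}:
k:     0  1  2  3  4  5  6  7  8  9 10 11
g(k):  0  0  0  1  1  1  2  2  2  0  0  0
So g(11) = 0.
By the Sprague-Grundy theorem, the Grundy value of a sum of independent games is the XOR of the component values.
Combined value = 2 ⊕ 0 = 2.

2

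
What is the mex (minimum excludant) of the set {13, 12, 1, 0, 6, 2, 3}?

The values 0, 1, 2, 3 are all present; 4 is the first non-negative integer missing from the set.

4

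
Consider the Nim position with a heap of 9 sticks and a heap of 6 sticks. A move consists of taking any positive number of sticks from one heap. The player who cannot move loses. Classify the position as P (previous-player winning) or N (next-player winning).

N-position

Compute the nim-sum pairwise:
9 ⊕ 6 = 15
The nim-sum is 15 ≠ 0, so this is an N-position: the player to move can win.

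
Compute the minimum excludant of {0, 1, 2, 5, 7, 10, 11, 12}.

The values 0, 1, 2 are all present; 3 is the first non-negative integer missing from the set.

3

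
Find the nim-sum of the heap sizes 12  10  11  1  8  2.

Compute the nim-sum pairwise:
12 ⊕ 10 = 6
6 ⊕ 11 = 13
13 ⊕ 1 = 12
12 ⊕ 8 = 4
4 ⊕ 2 = 6

6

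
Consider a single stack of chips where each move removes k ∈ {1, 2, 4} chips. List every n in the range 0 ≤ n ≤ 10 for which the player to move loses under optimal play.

0, 3, 6, 9

Grundy values for subtraction set {1, 2, 4}:
k:     0  1  2  3  4  5  6  7  8  9 10
g(k):  0  1  2  0  1  2  0  1  2  0  1
The P-positions (g = 0) in 0..10 are 0, 3, 6, 9.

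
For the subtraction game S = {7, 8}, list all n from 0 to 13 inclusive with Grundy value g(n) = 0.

0, 1, 2, 3, 4, 5, 6

Grundy values for subtraction set {7, 8}:
k:     0  1  2  3  4  5  6  7  8  9 10 11 12 13
g(k):  0  0  0  0  0  0  0  1  1  1  1  1  1  1
The P-positions (g = 0) in 0..13 are 0, 1, 2, 3, 4, 5, 6.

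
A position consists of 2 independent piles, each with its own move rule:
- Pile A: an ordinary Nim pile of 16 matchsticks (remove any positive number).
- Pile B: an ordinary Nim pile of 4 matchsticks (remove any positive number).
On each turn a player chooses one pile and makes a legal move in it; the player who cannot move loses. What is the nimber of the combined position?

Pile A is a plain Nim pile of size 16, so its Grundy value is 16.
Pile B is a plain Nim pile of size 4, so its Grundy value is 4.
The value of a disjunctive sum is the nim-sum of the parts.
Combined value = 16 XOR 4 = 20.

20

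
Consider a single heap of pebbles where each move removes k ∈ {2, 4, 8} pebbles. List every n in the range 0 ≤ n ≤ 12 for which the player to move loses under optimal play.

0, 1, 6, 7, 12

Grundy values for subtraction set {2, 4, 8}:
g(0) = mex{} = 0
g(1) = mex{} = 0
g(2) = mex{0} = 1
g(3) = mex{0} = 1
g(4) = mex{0,1} = 2
g(5) = mex{0,1} = 2
g(6) = mex{1,2} = 0
g(7) = mex{1,2} = 0
g(8) = mex{0,2} = 1
g(9) = mex{0,2} = 1
g(10) = mex{0,1} = 2
g(11) = mex{0,1} = 2
g(12) = mex{1,2} = 0
The P-positions (g = 0) in 0..12 are 0, 1, 6, 7, 12.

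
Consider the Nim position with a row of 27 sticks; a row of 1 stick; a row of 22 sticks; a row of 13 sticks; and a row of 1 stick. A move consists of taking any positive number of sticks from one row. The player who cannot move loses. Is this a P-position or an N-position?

Nim-sum: 27 ⊕ 1 ⊕ 22 ⊕ 13 ⊕ 1 = 0.
The nim-sum is 0, so this is a P-position: the player to move is in a losing position under optimal play.

P-position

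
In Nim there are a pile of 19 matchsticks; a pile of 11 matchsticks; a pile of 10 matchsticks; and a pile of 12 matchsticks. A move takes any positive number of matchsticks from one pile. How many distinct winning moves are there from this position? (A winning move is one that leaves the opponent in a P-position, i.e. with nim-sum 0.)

Bitwise XOR of the heap sizes:
  10011  (19)
  01011  (11)
  01010  (10)
  01100  (12)
  -----
  11110  (30)
The overall nim-sum is X = 30. A pile of size p has a winning move iff p XOR X < p (reduce it to p XOR X).
  19: 19 XOR 30 = 13 < 19 — winning move (to 13).
  11: 11 XOR 30 = 21 ≥ 11 — no move.
  10: 10 XOR 30 = 20 ≥ 10 — no move.
  12: 12 XOR 30 = 18 ≥ 12 — no move.
That gives 1 winning move.

1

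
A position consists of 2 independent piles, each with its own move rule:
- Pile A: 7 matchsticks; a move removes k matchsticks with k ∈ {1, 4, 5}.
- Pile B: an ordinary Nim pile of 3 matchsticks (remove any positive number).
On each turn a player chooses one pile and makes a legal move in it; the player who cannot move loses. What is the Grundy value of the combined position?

For pile A, compute g(0), g(1), … with moves {1, 4, 5}:
k:     0  1  2  3  4  5  6  7
g(k):  0  1  0  1  2  3  2  3
So g(7) = 3.
Pile B is a plain Nim pile of size 3, so its Grundy value is 3.
The value of a disjunctive sum is the nim-sum of the parts.
Combined value = 3 XOR 3 = 0.

0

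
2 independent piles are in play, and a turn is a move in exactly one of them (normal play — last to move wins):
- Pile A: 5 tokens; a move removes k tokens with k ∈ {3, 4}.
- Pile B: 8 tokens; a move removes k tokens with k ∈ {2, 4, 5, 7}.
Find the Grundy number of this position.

Build the Grundy sequence for pile A with g(k) = mex{g(k−s) : s ∈ {3, 4}, s ≤ k}:
k:     0  1  2  3  4  5
g(k):  0  0  0  1  1  1
So g(5) = 1.
Grundy values for pile B (subtraction set {2, 4, 5, 7}):
g(0) = mex{} = 0
g(1) = mex{} = 0
g(2) = mex{0} = 1
g(3) = mex{0} = 1
g(4) = mex{0,1} = 2
g(5) = mex{0,1} = 2
g(6) = mex{0,1,2} = 3
g(7) = mex{0,1,2} = 3
g(8) = mex{0,1,2,3} = 4
So g(8) = 4.
By the Sprague-Grundy theorem, the Grundy value of a sum of independent games is the XOR of the component values.
Combined value = 1 XOR 4 = 5.

5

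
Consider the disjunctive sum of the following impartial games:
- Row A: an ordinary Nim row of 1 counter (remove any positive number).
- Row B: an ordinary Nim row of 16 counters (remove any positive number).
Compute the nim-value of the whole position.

17

Row A is a plain Nim row of size 1, so its Grundy value is 1.
Row B is a plain Nim row of size 16, so its Grundy value is 16.
By the Sprague-Grundy theorem, the Grundy value of a sum of independent games is the XOR of the component values.
Combined value = 1 XOR 16 = 17.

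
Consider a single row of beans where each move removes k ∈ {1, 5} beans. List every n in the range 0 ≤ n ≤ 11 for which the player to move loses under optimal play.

Compute g(0), g(1), … for moves {1, 5}:
g(0) = mex{} = 0
g(1) = mex{0} = 1
g(2) = mex{1} = 0
g(3) = mex{0} = 1
g(4) = mex{1} = 0
g(5) = mex{0} = 1
g(6) = mex{1} = 0
g(7) = mex{0} = 1
g(8) = mex{1} = 0
g(9) = mex{0} = 1
g(10) = mex{1} = 0
g(11) = mex{0} = 1
The P-positions (g = 0) in 0..11 are 0, 2, 4, 6, 8, 10.

0, 2, 4, 6, 8, 10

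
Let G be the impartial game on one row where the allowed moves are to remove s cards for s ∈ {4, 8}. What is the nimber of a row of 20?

2

Build the Grundy sequence with g(k) = mex{g(k−s) : s ∈ {4, 8}, s ≤ k}:
k:     0  1  2  3  4  5  6  7  8  9 10 11 12 13 14 15 16 17 18 19 20
g(k):  0  0  0  0  1  1  1  1  2  2  2  2  0  0  0  0  1  1  1  1  2
So g(20) = 2.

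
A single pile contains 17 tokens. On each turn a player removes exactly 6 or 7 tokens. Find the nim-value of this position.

0

Build the Grundy sequence with g(k) = mex{g(k−s) : s ∈ {6, 7}, s ≤ k}:
k:     0  1  2  3  4  5  6  7  8  9 10 11 12 13 14 15 16 17
g(k):  0  0  0  0  0  0  1  1  1  1  1  1  2  0  0  0  0  0
So g(17) = 0.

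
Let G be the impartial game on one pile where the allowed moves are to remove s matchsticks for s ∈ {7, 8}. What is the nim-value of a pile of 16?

0

Build the Grundy sequence with g(k) = mex{g(k−s) : s ∈ {7, 8}, s ≤ k}:
k:     0  1  2  3  4  5  6  7  8  9 10 11 12 13 14 15 16
g(k):  0  0  0  0  0  0  0  1  1  1  1  1  1  1  2  0  0
So g(16) = 0.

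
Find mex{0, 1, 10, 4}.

2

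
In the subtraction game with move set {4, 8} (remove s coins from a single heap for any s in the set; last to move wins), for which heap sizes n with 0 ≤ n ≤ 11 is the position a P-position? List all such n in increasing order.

0, 1, 2, 3

Build the Grundy sequence with g(k) = mex{g(k−s) : s ∈ {4, 8}, s ≤ k}:
k:     0  1  2  3  4  5  6  7  8  9 10 11
g(k):  0  0  0  0  1  1  1  1  2  2  2  2
The P-positions (g = 0) in 0..11 are 0, 1, 2, 3.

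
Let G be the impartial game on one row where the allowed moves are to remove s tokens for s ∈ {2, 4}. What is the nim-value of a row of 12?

Build the Grundy sequence with g(k) = mex{g(k−s) : s ∈ {2, 4}, s ≤ k}:
g(0) = mex{} = 0
g(1) = mex{} = 0
g(2) = mex{0} = 1
g(3) = mex{0} = 1
g(4) = mex{0,1} = 2
g(5) = mex{0,1} = 2
g(6) = mex{1,2} = 0
g(7) = mex{1,2} = 0
g(8) = mex{0,2} = 1
g(9) = mex{0,2} = 1
g(10) = mex{0,1} = 2
g(11) = mex{0,1} = 2
g(12) = mex{1,2} = 0
So g(12) = 0.

0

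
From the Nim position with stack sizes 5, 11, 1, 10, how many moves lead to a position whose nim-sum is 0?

Write each in binary and XOR column by column:
  0101  (5)
  1011  (11)
  0001  (1)
  1010  (10)
  ----
  0101  (5)
The overall nim-sum is X = 5. A stack of size p has a winning move iff p XOR X < p (reduce it to p XOR X).
  5: 5 XOR 5 = 0 < 5 — winning move (to 0).
  11: 11 XOR 5 = 14 ≥ 11 — no move.
  1: 1 XOR 5 = 4 ≥ 1 — no move.
  10: 10 XOR 5 = 15 ≥ 10 — no move.
That gives 1 winning move.

1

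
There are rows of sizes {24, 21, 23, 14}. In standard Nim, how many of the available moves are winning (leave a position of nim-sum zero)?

3

Nim-sum: 24 ^ 21 ^ 23 ^ 14 = 20.
The overall nim-sum is X = 20. A row of size p has a winning move iff p XOR X < p (reduce it to p XOR X).
  24: 24 XOR 20 = 12 < 24 — winning move (to 12).
  21: 21 XOR 20 = 1 < 21 — winning move (to 1).
  23: 23 XOR 20 = 3 < 23 — winning move (to 3).
  14: 14 XOR 20 = 26 ≥ 14 — no move.
That gives 3 winning moves.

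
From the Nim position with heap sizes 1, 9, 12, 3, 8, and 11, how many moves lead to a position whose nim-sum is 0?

1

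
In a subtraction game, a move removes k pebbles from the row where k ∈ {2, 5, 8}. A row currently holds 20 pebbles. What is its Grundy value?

0

Grundy values for subtraction set {2, 5, 8}:
k:     0  1  2  3  4  5  6  7  8  9 10 11 12 13 14 15 16 17 18 19 20
g(k):  0  0  1  1  0  2  1  0  2  1  0  0  1  1  0  2  1  0  2  1  0
So g(20) = 0.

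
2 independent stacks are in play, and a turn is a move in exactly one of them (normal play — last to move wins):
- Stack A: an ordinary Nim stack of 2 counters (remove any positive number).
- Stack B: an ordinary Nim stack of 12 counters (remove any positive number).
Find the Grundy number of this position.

Stack A is a plain Nim stack of size 2, so its Grundy value is 2.
Stack B is a plain Nim stack of size 12, so its Grundy value is 12.
The value of a disjunctive sum is the nim-sum of the parts.
Combined value = 2 ⊕ 12 = 14.

14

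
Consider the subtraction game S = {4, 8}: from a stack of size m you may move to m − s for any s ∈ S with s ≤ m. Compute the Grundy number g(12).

Compute g(0), g(1), … for moves {4, 8}:
k:     0  1  2  3  4  5  6  7  8  9 10 11 12
g(k):  0  0  0  0  1  1  1  1  2  2  2  2  0
So g(12) = 0.

0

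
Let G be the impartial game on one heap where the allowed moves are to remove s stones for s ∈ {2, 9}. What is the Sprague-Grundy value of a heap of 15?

0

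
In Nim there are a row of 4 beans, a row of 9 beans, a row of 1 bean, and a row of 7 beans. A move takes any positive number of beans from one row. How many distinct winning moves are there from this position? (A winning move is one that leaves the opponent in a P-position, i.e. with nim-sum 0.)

Nim-sum: 4 ⊕ 9 ⊕ 1 ⊕ 7 = 11.
The overall nim-sum is X = 11. A row of size p has a winning move iff p XOR X < p (reduce it to p XOR X).
  4: 4 XOR 11 = 15 ≥ 4 — no move.
  9: 9 XOR 11 = 2 < 9 — winning move (to 2).
  1: 1 XOR 11 = 10 ≥ 1 — no move.
  7: 7 XOR 11 = 12 ≥ 7 — no move.
That gives 1 winning move.

1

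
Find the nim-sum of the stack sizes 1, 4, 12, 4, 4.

9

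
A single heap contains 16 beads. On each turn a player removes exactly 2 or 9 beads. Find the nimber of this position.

Build the Grundy sequence with g(k) = mex{g(k−s) : s ∈ {2, 9}, s ≤ k}:
k:     0  1  2  3  4  5  6  7  8  9 10 11 12 13 14 15 16
g(k):  0  0  1  1  0  0  1  1  0  2  1  0  0  1  1  0  0
So g(16) = 0.

0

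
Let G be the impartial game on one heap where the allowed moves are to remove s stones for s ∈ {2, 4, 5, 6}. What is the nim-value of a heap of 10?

1

Compute g(0), g(1), … for moves {2, 4, 5, 6}:
k:     0  1  2  3  4  5  6  7  8  9 10
g(k):  0  0  1  1  2  2  3  3  0  0  1
So g(10) = 1.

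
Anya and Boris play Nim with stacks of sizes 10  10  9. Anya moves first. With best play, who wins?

Compute the nim-sum pairwise:
10 XOR 10 = 0
0 XOR 9 = 9
The nim-sum is 9 ≠ 0, so this is an N-position: the player to move can win; Anya has a winning move.

Anya wins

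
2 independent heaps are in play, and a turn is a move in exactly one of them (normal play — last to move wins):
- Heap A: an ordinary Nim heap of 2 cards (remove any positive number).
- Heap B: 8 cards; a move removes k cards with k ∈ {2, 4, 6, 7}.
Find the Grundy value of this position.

Heap A is a plain Nim heap of size 2, so its Grundy value is 2.
Build the Grundy sequence for heap B with g(k) = mex{g(k−s) : s ∈ {2, 4, 6, 7}, s ≤ k}:
k:     0  1  2  3  4  5  6  7  8
g(k):  0  0  1  1  2  2  3  3  4
So g(8) = 4.
By the Sprague-Grundy theorem, the Grundy value of a sum of independent games is the XOR of the component values.
Combined value = 2 ⊕ 4 = 6.

6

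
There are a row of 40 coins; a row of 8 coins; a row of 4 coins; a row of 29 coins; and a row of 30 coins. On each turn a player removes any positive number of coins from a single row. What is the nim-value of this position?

Nim-sum: 40 ⊕ 8 ⊕ 4 ⊕ 29 ⊕ 30 = 39.

39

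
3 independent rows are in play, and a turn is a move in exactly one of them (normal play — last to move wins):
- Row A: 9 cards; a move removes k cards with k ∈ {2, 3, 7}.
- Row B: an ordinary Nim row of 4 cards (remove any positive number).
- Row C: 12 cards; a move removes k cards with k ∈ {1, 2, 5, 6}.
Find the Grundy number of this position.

For row A, compute g(0), g(1), … with moves {2, 3, 7}:
k:     0  1  2  3  4  5  6  7  8  9
g(k):  0  0  1  1  2  0  0  1  1  2
So g(9) = 2.
Row B is a plain Nim row of size 4, so its Grundy value is 4.
For row C, compute g(0), g(1), … with moves {1, 2, 5, 6}:
g(0) = mex{} = 0
g(1) = mex{0} = 1
g(2) = mex{0,1} = 2
g(3) = mex{1,2} = 0
g(4) = mex{0,2} = 1
g(5) = mex{0,1} = 2
g(6) = mex{0,1,2} = 3
g(7) = mex{1,2,3} = 0
g(8) = mex{0,2,3} = 1
g(9) = mex{0,1} = 2
g(10) = mex{1,2} = 0
g(11) = mex{0,2,3} = 1
g(12) = mex{0,1,3} = 2
So g(12) = 2.
The value of a disjunctive sum is the nim-sum of the parts.
Combined value = 2 XOR 4 XOR 2 = 4.

4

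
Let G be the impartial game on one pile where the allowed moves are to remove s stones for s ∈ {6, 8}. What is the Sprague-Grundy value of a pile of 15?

Grundy values for subtraction set {6, 8}:
k:     0  1  2  3  4  5  6  7  8  9 10 11 12 13 14 15
g(k):  0  0  0  0  0  0  1  1  1  1  1  1  2  2  0  0
So g(15) = 0.

0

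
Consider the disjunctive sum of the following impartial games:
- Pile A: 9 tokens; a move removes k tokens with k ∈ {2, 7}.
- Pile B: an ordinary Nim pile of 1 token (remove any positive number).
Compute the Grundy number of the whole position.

Grundy values for pile A (subtraction set {2, 7}):
g(0) = mex{} = 0
g(1) = mex{} = 0
g(2) = mex{0} = 1
g(3) = mex{0} = 1
g(4) = mex{1} = 0
g(5) = mex{1} = 0
g(6) = mex{0} = 1
g(7) = mex{0} = 1
g(8) = mex{0,1} = 2
g(9) = mex{1} = 0
So g(9) = 0.
Pile B is a plain Nim pile of size 1, so its Grundy value is 1.
By the Sprague-Grundy theorem, the Grundy value of a sum of independent games is the XOR of the component values.
Combined value = 0 XOR 1 = 1.

1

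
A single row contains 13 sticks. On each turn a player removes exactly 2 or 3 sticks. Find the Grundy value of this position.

1

Grundy values for subtraction set {2, 3}:
g(0) = mex{} = 0
g(1) = mex{} = 0
g(2) = mex{0} = 1
g(3) = mex{0} = 1
g(4) = mex{0,1} = 2
g(5) = mex{1} = 0
g(6) = mex{1,2} = 0
g(7) = mex{0,2} = 1
g(8) = mex{0} = 1
g(9) = mex{0,1} = 2
g(10) = mex{1} = 0
g(11) = mex{1,2} = 0
g(12) = mex{0,2} = 1
g(13) = mex{0} = 1
So g(13) = 1.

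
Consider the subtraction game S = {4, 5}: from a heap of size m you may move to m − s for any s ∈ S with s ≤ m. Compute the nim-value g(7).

1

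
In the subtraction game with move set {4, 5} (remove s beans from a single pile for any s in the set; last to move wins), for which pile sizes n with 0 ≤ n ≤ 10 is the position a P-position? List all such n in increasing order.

0, 1, 2, 3, 9, 10

Compute g(0), g(1), … for moves {4, 5}:
k:     0  1  2  3  4  5  6  7  8  9 10
g(k):  0  0  0  0  1  1  1  1  2  0  0
The P-positions (g = 0) in 0..10 are 0, 1, 2, 3, 9, 10.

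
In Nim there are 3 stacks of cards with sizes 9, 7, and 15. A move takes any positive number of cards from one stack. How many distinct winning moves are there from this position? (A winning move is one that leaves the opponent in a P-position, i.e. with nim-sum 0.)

Nim-sum: 9 ^ 7 ^ 15 = 1.
The overall nim-sum is X = 1. A stack of size p has a winning move iff p XOR X < p (reduce it to p XOR X).
  9: 9 XOR 1 = 8 < 9 — winning move (to 8).
  7: 7 XOR 1 = 6 < 7 — winning move (to 6).
  15: 15 XOR 1 = 14 < 15 — winning move (to 14).
That gives 3 winning moves.

3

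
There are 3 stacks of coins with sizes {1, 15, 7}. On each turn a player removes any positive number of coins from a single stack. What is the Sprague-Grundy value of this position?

9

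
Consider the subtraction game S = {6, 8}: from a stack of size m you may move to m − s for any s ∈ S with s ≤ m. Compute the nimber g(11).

1

Compute g(0), g(1), … for moves {6, 8}:
k:     0  1  2  3  4  5  6  7  8  9 10 11
g(k):  0  0  0  0  0  0  1  1  1  1  1  1
So g(11) = 1.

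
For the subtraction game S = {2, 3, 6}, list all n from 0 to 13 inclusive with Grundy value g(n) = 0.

Build the Grundy sequence with g(k) = mex{g(k−s) : s ∈ {2, 3, 6}, s ≤ k}:
g(0) = mex{} = 0
g(1) = mex{} = 0
g(2) = mex{0} = 1
g(3) = mex{0} = 1
g(4) = mex{0,1} = 2
g(5) = mex{1} = 0
g(6) = mex{0,1,2} = 3
g(7) = mex{0,2} = 1
g(8) = mex{0,1,3} = 2
g(9) = mex{1,3} = 0
g(10) = mex{1,2} = 0
g(11) = mex{0,2} = 1
g(12) = mex{0,3} = 1
g(13) = mex{0,1} = 2
The P-positions (g = 0) in 0..13 are 0, 1, 5, 9, 10.

0, 1, 5, 9, 10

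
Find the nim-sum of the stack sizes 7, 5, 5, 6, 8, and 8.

Compute the nim-sum pairwise:
7 ⊕ 5 = 2
2 ⊕ 5 = 7
7 ⊕ 6 = 1
1 ⊕ 8 = 9
9 ⊕ 8 = 1

1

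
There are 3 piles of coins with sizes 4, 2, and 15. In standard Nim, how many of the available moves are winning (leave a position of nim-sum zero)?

1

Nim-sum: 4 ⊕ 2 ⊕ 15 = 9.
The overall nim-sum is X = 9. A pile of size p has a winning move iff p XOR X < p (reduce it to p XOR X).
  4: 4 XOR 9 = 13 ≥ 4 — no move.
  2: 2 XOR 9 = 11 ≥ 2 — no move.
  15: 15 XOR 9 = 6 < 15 — winning move (to 6).
That gives 1 winning move.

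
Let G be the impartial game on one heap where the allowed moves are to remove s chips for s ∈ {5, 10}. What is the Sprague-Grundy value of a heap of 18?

0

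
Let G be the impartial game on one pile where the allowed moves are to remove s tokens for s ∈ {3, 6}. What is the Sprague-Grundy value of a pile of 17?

2

Grundy values for subtraction set {3, 6}:
k:     0  1  2  3  4  5  6  7  8  9 10 11 12 13 14 15 16 17
g(k):  0  0  0  1  1  1  2  2  2  0  0  0  1  1  1  2  2  2
So g(17) = 2.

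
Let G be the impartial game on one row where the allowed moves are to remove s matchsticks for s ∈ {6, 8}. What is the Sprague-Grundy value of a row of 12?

2

Grundy values for subtraction set {6, 8}:
g(0) = mex{} = 0
g(1) = mex{} = 0
g(2) = mex{} = 0
g(3) = mex{} = 0
g(4) = mex{} = 0
g(5) = mex{} = 0
g(6) = mex{0} = 1
g(7) = mex{0} = 1
g(8) = mex{0} = 1
g(9) = mex{0} = 1
g(10) = mex{0} = 1
g(11) = mex{0} = 1
g(12) = mex{0,1} = 2
So g(12) = 2.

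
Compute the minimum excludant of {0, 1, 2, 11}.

3

The values 0, 1, 2 are all present; 3 is the first non-negative integer missing from the set.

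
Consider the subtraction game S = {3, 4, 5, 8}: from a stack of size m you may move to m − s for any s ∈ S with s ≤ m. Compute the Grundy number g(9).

Build the Grundy sequence with g(k) = mex{g(k−s) : s ∈ {3, 4, 5, 8}, s ≤ k}:
k:     0  1  2  3  4  5  6  7  8  9
g(k):  0  0  0  1  1  1  2  2  2  3
So g(9) = 3.

3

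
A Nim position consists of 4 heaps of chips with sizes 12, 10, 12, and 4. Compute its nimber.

14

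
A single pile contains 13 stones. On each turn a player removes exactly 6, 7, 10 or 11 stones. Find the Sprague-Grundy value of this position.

Build the Grundy sequence with g(k) = mex{g(k−s) : s ∈ {6, 7, 10, 11}, s ≤ k}:
k:     0  1  2  3  4  5  6  7  8  9 10 11 12 13
g(k):  0  0  0  0  0  0  1  1  1  1  1  1  2  2
So g(13) = 2.

2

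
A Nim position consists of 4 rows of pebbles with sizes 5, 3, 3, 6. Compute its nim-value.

In binary:
  101  (5)
  011  (3)
  011  (3)
  110  (6)
  ---
  011  (3)

3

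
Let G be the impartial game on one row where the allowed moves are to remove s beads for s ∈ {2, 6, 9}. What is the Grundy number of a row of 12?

0

Build the Grundy sequence with g(k) = mex{g(k−s) : s ∈ {2, 6, 9}, s ≤ k}:
k:     0  1  2  3  4  5  6  7  8  9 10 11 12
g(k):  0  0  1  1  0  0  1  1  0  2  1  3  0
So g(12) = 0.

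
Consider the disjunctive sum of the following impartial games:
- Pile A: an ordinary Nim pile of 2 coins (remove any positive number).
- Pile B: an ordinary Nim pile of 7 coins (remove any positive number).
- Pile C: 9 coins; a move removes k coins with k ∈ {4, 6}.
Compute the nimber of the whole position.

7

Pile A is a plain Nim pile of size 2, so its Grundy value is 2.
Pile B is a plain Nim pile of size 7, so its Grundy value is 7.
For pile C, compute g(0), g(1), … with moves {4, 6}:
k:     0  1  2  3  4  5  6  7  8  9
g(k):  0  0  0  0  1  1  1  1  2  2
So g(9) = 2.
The value of a disjunctive sum is the nim-sum of the parts.
Combined value = 2 ⊕ 7 ⊕ 2 = 7.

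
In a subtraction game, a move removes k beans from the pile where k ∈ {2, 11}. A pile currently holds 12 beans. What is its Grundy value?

2

Grundy values for subtraction set {2, 11}:
k:     0  1  2  3  4  5  6  7  8  9 10 11 12
g(k):  0  0  1  1  0  0  1  1  0  0  1  1  2
So g(12) = 2.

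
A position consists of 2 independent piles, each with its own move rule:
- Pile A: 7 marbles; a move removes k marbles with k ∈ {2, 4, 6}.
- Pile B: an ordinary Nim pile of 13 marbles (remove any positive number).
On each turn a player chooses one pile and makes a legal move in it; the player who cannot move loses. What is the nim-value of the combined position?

14

Build the Grundy sequence for pile A with g(k) = mex{g(k−s) : s ∈ {2, 4, 6}, s ≤ k}:
k:     0  1  2  3  4  5  6  7
g(k):  0  0  1  1  2  2  3  3
So g(7) = 3.
Pile B is a plain Nim pile of size 13, so its Grundy value is 13.
By the Sprague-Grundy theorem, the Grundy value of a sum of independent games is the XOR of the component values.
Combined value = 3 XOR 13 = 14.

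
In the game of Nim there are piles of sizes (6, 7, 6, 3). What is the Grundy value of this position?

Compute the nim-sum pairwise:
6 XOR 7 = 1
1 XOR 6 = 7
7 XOR 3 = 4

4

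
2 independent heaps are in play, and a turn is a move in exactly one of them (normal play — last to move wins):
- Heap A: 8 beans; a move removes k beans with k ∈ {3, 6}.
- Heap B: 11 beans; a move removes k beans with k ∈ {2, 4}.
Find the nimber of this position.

0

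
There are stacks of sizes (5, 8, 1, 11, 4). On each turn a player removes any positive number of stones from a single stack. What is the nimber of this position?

Write each in binary and XOR column by column:
  0101  (5)
  1000  (8)
  0001  (1)
  1011  (11)
  0100  (4)
  ----
  0011  (3)

3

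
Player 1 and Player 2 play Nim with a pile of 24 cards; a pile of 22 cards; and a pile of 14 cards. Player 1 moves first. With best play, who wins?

Player 2 wins

Nim-sum: 24 XOR 22 XOR 14 = 0.
The nim-sum is 0, so this is a P-position: the player to move is in a losing position under optimal play; Player 1 is about to move from it and so loses — Player 2 wins.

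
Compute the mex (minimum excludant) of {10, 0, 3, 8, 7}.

1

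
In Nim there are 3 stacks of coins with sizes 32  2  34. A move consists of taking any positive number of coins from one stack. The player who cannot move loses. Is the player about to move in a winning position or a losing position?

Losing position

Compute the nim-sum pairwise:
32 ⊕ 2 = 34
34 ⊕ 34 = 0
The nim-sum is 0, so this is a P-position: the player to move is in a losing position under optimal play.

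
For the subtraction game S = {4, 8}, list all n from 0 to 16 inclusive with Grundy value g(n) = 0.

Build the Grundy sequence with g(k) = mex{g(k−s) : s ∈ {4, 8}, s ≤ k}:
k:     0  1  2  3  4  5  6  7  8  9 10 11 12 13 14 15 16
g(k):  0  0  0  0  1  1  1  1  2  2  2  2  0  0  0  0  1
The P-positions (g = 0) in 0..16 are 0, 1, 2, 3, 12, 13, 14, 15.

0, 1, 2, 3, 12, 13, 14, 15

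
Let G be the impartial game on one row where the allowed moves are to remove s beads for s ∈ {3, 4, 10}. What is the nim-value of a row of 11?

1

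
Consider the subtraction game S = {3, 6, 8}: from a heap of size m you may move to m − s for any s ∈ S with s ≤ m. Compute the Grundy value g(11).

0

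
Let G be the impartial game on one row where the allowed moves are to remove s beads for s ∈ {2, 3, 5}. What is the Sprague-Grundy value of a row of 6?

Compute g(0), g(1), … for moves {2, 3, 5}:
k:     0  1  2  3  4  5  6
g(k):  0  0  1  1  2  2  3
So g(6) = 3.

3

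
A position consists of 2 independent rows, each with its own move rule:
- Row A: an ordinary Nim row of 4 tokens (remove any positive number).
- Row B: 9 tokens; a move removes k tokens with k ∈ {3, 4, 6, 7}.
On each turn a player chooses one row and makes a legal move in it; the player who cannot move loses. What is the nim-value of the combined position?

Row A is a plain Nim row of size 4, so its Grundy value is 4.
Build the Grundy sequence for row B with g(k) = mex{g(k−s) : s ∈ {3, 4, 6, 7}, s ≤ k}:
g(0) = mex{} = 0
g(1) = mex{} = 0
g(2) = mex{} = 0
g(3) = mex{0} = 1
g(4) = mex{0} = 1
g(5) = mex{0} = 1
g(6) = mex{0,1} = 2
g(7) = mex{0,1} = 2
g(8) = mex{0,1} = 2
g(9) = mex{0,1,2} = 3
So g(9) = 3.
The value of a disjunctive sum is the nim-sum of the parts.
Combined value = 4 ⊕ 3 = 7.

7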